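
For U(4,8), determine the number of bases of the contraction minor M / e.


Contracting e from U(4,8) gives U(3,7).
Bases of U(3,7) = (7 choose 3) = 35.

35


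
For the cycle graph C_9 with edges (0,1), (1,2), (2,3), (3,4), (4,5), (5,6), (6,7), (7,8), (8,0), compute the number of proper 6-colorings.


P(C_9, k) = (k-1)^9 + (-1)^9*(k-1).
P(6) = (5)^9 - 5
= 1953125 - 5 = 1953120.

1953120


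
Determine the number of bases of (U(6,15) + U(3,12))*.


(M1+M2)* = M1* + M2*.
M1* = U(9,15), bases: C(15,9) = 5005.
M2* = U(9,12), bases: C(12,9) = 220.
|B(M*)| = 5005 * 220 = 1101100.

1101100


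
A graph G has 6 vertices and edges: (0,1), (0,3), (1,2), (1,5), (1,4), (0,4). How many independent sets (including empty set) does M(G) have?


An independent set in a graphic matroid is an acyclic edge subset.
G has 6 vertices and 6 edges.
Enumerate all 2^6 = 64 subsets, checking for acyclicity.
Total independent sets = 56.

56


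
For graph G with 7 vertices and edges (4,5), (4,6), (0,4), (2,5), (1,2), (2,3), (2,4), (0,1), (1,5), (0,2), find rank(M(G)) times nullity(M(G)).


r(M) = |V| - c = 7 - 1 = 6.
nullity = |E| - r(M) = 10 - 6 = 4.
Product = 6 * 4 = 24.

24


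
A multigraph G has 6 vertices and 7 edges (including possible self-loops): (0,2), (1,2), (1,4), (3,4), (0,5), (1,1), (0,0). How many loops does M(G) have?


In a graphic matroid, a loop is a self-loop edge (u,u) with rank 0.
Examining all 7 edges for self-loops...
Self-loops found: (1,1), (0,0)
Number of loops = 2.

2


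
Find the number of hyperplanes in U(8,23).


Hyperplanes of U(8,23) are flats of rank 7.
In a uniform matroid, these are exactly the (7)-element subsets.
Count = (23 choose 7) = 245157.

245157


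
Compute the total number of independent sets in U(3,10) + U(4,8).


For a direct sum, |I(M1+M2)| = |I(M1)| * |I(M2)|.
|I(U(3,10))| = sum C(10,k) for k=0..3 = 176.
|I(U(4,8))| = sum C(8,k) for k=0..4 = 163.
Total = 176 * 163 = 28688.

28688


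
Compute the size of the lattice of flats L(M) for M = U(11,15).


Flats of U(11,15): every subset of size < 11 is a flat, plus E itself.
Count = C(15,0) + C(15,1) + C(15,2) + C(15,3) + C(15,4) + C(15,5) + C(15,6) + C(15,7) + C(15,8) + C(15,9) + C(15,10) + 1
     = 1 + 15 + 105 + 455 + 1365 + 3003 + 5005 + 6435 + 6435 + 5005 + 3003 + 1
     = 30828.

30828


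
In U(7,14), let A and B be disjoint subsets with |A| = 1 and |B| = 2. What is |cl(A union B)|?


|A union B| = 1 + 2 = 3 (disjoint).
In U(7,14), cl(S) = S if |S| < 7, else cl(S) = E.
Since 3 < 7, cl(A union B) = A union B.
|cl(A union B)| = 3.

3


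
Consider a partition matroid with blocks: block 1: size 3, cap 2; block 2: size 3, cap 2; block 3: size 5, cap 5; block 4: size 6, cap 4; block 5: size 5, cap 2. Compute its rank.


Rank of a partition matroid = sum of min(|Si|, ci) for each block.
= min(3,2) + min(3,2) + min(5,5) + min(6,4) + min(5,2)
= 2 + 2 + 5 + 4 + 2
= 15.

15


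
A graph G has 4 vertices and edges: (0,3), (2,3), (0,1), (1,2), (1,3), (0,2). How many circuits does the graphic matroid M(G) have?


A circuit in a graphic matroid = edge set of a simple cycle.
G has 4 vertices and 6 edges.
Enumerating all minimal edge subsets forming cycles...
Total circuits found: 7.

7


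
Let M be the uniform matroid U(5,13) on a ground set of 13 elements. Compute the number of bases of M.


Bases of U(5,13) are all 5-element subsets of the 13-element ground set.
Number of bases = C(13,5).
C(13,5) = 13! / (5! * 8!) = 1287.

1287


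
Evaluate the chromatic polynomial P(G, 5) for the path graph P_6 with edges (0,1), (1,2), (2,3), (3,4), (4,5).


P(P_6, k) = k * (k-1)^(5).
P(5) = 5 * 4^5 = 5 * 1024 = 5120.

5120


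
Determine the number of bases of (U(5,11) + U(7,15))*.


(M1+M2)* = M1* + M2*.
M1* = U(6,11), bases: C(11,6) = 462.
M2* = U(8,15), bases: C(15,8) = 6435.
|B(M*)| = 462 * 6435 = 2972970.

2972970


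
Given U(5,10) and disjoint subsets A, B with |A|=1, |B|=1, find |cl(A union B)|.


|A union B| = 1 + 1 = 2 (disjoint).
In U(5,10), cl(S) = S if |S| < 5, else cl(S) = E.
Since 2 < 5, cl(A union B) = A union B.
|cl(A union B)| = 2.

2


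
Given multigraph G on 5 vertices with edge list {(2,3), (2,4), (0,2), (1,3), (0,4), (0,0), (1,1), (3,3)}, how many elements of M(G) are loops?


In a graphic matroid, a loop is a self-loop edge (u,u) with rank 0.
Examining all 8 edges for self-loops...
Self-loops found: (0,0), (1,1), (3,3)
Number of loops = 3.

3


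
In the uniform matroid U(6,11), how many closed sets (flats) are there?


Flats of U(6,11): every subset of size < 6 is a flat, plus E itself.
Count = C(11,0) + C(11,1) + C(11,2) + C(11,3) + C(11,4) + C(11,5) + 1
     = 1 + 11 + 55 + 165 + 330 + 462 + 1
     = 1025.

1025


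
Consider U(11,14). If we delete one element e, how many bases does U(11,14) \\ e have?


Deleting e from U(11,14) gives U(11,13) since n > r.
Bases of U(11,13) = (13 choose 11) = 78.

78


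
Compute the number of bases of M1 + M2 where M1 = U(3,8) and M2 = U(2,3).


Bases of a direct sum M1 + M2: |B| = |B(M1)| * |B(M2)|.
|B(U(3,8))| = C(8,3) = 56.
|B(U(2,3))| = C(3,2) = 3.
Total bases = 56 * 3 = 168.

168


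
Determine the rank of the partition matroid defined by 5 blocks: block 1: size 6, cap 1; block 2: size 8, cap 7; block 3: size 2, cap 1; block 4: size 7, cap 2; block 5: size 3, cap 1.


Rank of a partition matroid = sum of min(|Si|, ci) for each block.
= min(6,1) + min(8,7) + min(2,1) + min(7,2) + min(3,1)
= 1 + 7 + 1 + 2 + 1
= 12.

12


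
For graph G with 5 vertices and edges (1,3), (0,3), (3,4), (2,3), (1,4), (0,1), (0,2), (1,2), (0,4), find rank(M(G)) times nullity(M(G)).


r(M) = |V| - c = 5 - 1 = 4.
nullity = |E| - r(M) = 9 - 4 = 5.
Product = 4 * 5 = 20.

20


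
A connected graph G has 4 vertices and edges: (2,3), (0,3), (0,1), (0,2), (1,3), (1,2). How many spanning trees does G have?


By Kirchhoff's matrix tree theorem, the number of spanning trees equals
the determinant of any cofactor of the Laplacian matrix L.
G has 4 vertices and 6 edges.
Computing the (3 x 3) cofactor determinant gives 16.

16


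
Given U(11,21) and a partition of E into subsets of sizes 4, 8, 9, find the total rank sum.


r(Ai) = min(|Ai|, 11) for each part.
Sum = min(4,11) + min(8,11) + min(9,11)
    = 4 + 8 + 9
    = 21.

21


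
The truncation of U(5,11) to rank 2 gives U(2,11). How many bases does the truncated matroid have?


Truncating U(5,11) to rank 2 gives U(2,11).
Bases of U(2,11) are all 2-element subsets of 11 elements.
Number of bases = (11 choose 2) = 55.

55


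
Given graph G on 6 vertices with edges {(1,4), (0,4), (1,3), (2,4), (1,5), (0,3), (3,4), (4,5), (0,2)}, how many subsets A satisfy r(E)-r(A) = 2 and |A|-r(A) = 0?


R(x,y) = sum over A in 2^E of x^(r(E)-r(A)) * y^(|A|-r(A)).
G has 6 vertices, 9 edges. r(E) = 5.
Enumerate all 2^9 = 512 subsets.
Count subsets with r(E)-r(A)=2 and |A|-r(A)=0: 80.

80


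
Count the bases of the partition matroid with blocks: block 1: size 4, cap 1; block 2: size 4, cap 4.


A basis picks exactly ci elements from block i.
Number of bases = product of C(|Si|, ci).
= C(4,1) * C(4,4)
= 4 * 1
= 4.

4


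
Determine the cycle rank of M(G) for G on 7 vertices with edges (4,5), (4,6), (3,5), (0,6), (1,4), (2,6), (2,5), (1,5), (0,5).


Cycle rank (nullity) = |E| - r(M) = |E| - (|V| - c).
|E| = 9, |V| = 7, c = 1.
Nullity = 9 - (7 - 1) = 9 - 6 = 3.

3


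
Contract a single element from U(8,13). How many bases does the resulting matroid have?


Contracting e from U(8,13) gives U(7,12).
Bases of U(7,12) = C(12,7) = 792.

792


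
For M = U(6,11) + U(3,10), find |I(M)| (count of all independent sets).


For a direct sum, |I(M1+M2)| = |I(M1)| * |I(M2)|.
|I(U(6,11))| = sum C(11,k) for k=0..6 = 1486.
|I(U(3,10))| = sum C(10,k) for k=0..3 = 176.
Total = 1486 * 176 = 261536.

261536


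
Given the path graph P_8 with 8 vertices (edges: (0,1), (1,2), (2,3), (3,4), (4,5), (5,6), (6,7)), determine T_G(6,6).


A path on 8 vertices is a tree with 7 edges.
T(x,y) = x^(7) for any tree.
T(6,6) = 6^7 = 279936.

279936


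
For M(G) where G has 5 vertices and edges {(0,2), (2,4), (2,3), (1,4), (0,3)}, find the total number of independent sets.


An independent set in a graphic matroid is an acyclic edge subset.
G has 5 vertices and 5 edges.
Enumerate all 2^5 = 32 subsets, checking for acyclicity.
Total independent sets = 28.

28


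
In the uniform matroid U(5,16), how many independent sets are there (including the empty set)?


Independent sets of U(5,16) are all subsets of size <= 5.
Count = C(16,0) + C(16,1) + C(16,2) + C(16,3) + C(16,4) + C(16,5)
     = 1 + 16 + 120 + 560 + 1820 + 4368
     = 6885.

6885


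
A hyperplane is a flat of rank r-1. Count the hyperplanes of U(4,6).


Hyperplanes of U(4,6) are flats of rank 3.
In a uniform matroid, these are exactly the (3)-element subsets.
Count = C(6,3) = 6! / (3! * 3!) = 20.

20


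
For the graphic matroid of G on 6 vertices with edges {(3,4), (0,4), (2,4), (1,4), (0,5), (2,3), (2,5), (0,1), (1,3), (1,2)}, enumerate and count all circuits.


A circuit in a graphic matroid = edge set of a simple cycle.
G has 6 vertices and 10 edges.
Enumerating all minimal edge subsets forming cycles...
Total circuits found: 22.

22


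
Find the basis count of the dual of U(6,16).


The dual of U(r,n) is U(n-r, n) = U(10,16).
Bases of U(10,16) are all (10)-element subsets.
|B(M*)| = (16 choose 10) = 8008.

8008


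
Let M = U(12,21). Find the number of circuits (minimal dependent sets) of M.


In U(12,21), circuits are the (13)-element subsets.
Any set of 13 elements is dependent, and removing any one element gives
an independent set of size 12, so it is a minimal dependent set.
Number of circuits = C(21,13) = 203490.

203490


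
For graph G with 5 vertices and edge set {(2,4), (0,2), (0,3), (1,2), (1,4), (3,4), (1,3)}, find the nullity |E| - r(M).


Cycle rank (nullity) = |E| - r(M) = |E| - (|V| - c).
|E| = 7, |V| = 5, c = 1.
Nullity = 7 - (5 - 1) = 7 - 4 = 3.

3


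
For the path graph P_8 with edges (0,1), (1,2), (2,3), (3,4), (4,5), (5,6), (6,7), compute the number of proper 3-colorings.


P(P_8, k) = k * (k-1)^(7).
P(3) = 3 * 2^7 = 3 * 128 = 384.

384


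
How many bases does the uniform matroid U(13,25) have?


Bases of U(13,25) are all 13-element subsets of the 25-element ground set.
Number of bases = C(25,13).
C(25,13) = 25! / (13! * 12!) = 5200300.

5200300


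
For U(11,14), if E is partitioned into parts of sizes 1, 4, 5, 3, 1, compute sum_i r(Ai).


r(Ai) = min(|Ai|, 11) for each part.
Sum = min(1,11) + min(4,11) + min(5,11) + min(3,11) + min(1,11)
    = 1 + 4 + 5 + 3 + 1
    = 14.

14


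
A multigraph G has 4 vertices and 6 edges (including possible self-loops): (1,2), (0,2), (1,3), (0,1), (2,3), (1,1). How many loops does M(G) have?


In a graphic matroid, a loop is a self-loop edge (u,u) with rank 0.
Examining all 6 edges for self-loops...
Self-loops found: (1,1)
Number of loops = 1.

1


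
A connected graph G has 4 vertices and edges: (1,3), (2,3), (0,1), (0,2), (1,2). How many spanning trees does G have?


By Kirchhoff's matrix tree theorem, the number of spanning trees equals
the determinant of any cofactor of the Laplacian matrix L.
G has 4 vertices and 5 edges.
Computing the (3 x 3) cofactor determinant gives 8.

8


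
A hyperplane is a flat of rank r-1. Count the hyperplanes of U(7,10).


Hyperplanes of U(7,10) are flats of rank 6.
In a uniform matroid, these are exactly the (6)-element subsets.
Count = (10 choose 6) = 210.

210


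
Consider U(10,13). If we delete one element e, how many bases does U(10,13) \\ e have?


Deleting e from U(10,13) gives U(10,12) since n > r.
Bases of U(10,12) = C(12,10) = 66.

66


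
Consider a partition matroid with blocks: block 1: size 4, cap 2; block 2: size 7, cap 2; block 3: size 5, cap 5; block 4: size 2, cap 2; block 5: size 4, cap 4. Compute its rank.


Rank of a partition matroid = sum of min(|Si|, ci) for each block.
= min(4,2) + min(7,2) + min(5,5) + min(2,2) + min(4,4)
= 2 + 2 + 5 + 2 + 4
= 15.

15


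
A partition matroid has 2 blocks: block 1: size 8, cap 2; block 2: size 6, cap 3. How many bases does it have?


A basis picks exactly ci elements from block i.
Number of bases = product of C(|Si|, ci).
= C(8,2) * C(6,3)
= 28 * 20
= 560.

560


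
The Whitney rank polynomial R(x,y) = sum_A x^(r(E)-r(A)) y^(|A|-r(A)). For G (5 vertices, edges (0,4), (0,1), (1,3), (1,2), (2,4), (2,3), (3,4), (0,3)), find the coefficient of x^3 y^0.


R(x,y) = sum over A in 2^E of x^(r(E)-r(A)) * y^(|A|-r(A)).
G has 5 vertices, 8 edges. r(E) = 4.
Enumerate all 2^8 = 256 subsets.
Count subsets with r(E)-r(A)=3 and |A|-r(A)=0: 8.

8


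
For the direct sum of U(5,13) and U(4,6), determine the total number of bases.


Bases of a direct sum M1 + M2: |B| = |B(M1)| * |B(M2)|.
|B(U(5,13))| = C(13,5) = 1287.
|B(U(4,6))| = C(6,4) = 15.
Total bases = 1287 * 15 = 19305.

19305


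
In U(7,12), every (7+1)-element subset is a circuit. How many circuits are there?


In U(7,12), circuits are the (8)-element subsets.
Any set of 8 elements is dependent, and removing any one element gives
an independent set of size 7, so it is a minimal dependent set.
Number of circuits = C(12,8) = 12! / (8! * 4!) = 495.

495


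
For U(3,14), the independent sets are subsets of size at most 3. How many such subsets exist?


Independent sets of U(3,14) are all subsets of size <= 3.
Count = (14 choose 0) + (14 choose 1) + (14 choose 2) + (14 choose 3)
     = 1 + 14 + 91 + 364
     = 470.

470


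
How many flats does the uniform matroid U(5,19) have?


Flats of U(5,19): every subset of size < 5 is a flat, plus E itself.
Count = C(19,0) + C(19,1) + C(19,2) + C(19,3) + C(19,4) + 1
     = 1 + 19 + 171 + 969 + 3876 + 1
     = 5037.

5037


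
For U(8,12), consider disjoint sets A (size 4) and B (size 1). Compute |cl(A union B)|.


|A union B| = 4 + 1 = 5 (disjoint).
In U(8,12), cl(S) = S if |S| < 8, else cl(S) = E.
Since 5 < 8, cl(A union B) = A union B.
|cl(A union B)| = 5.

5


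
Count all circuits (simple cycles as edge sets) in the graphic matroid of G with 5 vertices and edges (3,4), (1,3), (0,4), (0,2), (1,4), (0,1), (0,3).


A circuit in a graphic matroid = edge set of a simple cycle.
G has 5 vertices and 7 edges.
Enumerating all minimal edge subsets forming cycles...
Total circuits found: 7.

7


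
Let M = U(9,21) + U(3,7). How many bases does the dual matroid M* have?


(M1+M2)* = M1* + M2*.
M1* = U(12,21), bases: C(21,12) = 293930.
M2* = U(4,7), bases: C(7,4) = 35.
|B(M*)| = 293930 * 35 = 10287550.

10287550


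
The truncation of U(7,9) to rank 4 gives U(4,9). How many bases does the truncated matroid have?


Truncating U(7,9) to rank 4 gives U(4,9).
Bases of U(4,9) are all 4-element subsets of 9 elements.
Number of bases = C(9,4) = (9 * 8 * 7 * 6) / (1 * 2 * 3 * 4) = 126.

126


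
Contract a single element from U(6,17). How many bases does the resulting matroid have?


Contracting e from U(6,17) gives U(5,16).
Bases of U(5,16) = (16 choose 5) = 4368.

4368


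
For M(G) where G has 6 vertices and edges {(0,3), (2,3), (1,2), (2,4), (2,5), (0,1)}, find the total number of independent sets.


An independent set in a graphic matroid is an acyclic edge subset.
G has 6 vertices and 6 edges.
Enumerate all 2^6 = 64 subsets, checking for acyclicity.
Total independent sets = 60.

60


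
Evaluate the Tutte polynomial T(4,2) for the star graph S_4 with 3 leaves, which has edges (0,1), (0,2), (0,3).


A star on 4 vertices is a tree with 3 edges.
T(x,y) = x^(3) for any tree.
T(4,2) = 4^3 = 64.

64


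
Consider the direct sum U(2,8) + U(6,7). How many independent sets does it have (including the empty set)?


For a direct sum, |I(M1+M2)| = |I(M1)| * |I(M2)|.
|I(U(2,8))| = sum C(8,k) for k=0..2 = 37.
|I(U(6,7))| = sum C(7,k) for k=0..6 = 127.
Total = 37 * 127 = 4699.

4699


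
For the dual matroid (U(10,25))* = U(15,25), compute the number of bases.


The dual of U(r,n) is U(n-r, n) = U(15,25).
Bases of U(15,25) are all (15)-element subsets.
|B(M*)| = C(25,15) = 3268760.

3268760


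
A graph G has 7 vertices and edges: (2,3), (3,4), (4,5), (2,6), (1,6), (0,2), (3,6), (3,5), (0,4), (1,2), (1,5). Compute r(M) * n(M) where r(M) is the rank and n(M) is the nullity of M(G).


r(M) = |V| - c = 7 - 1 = 6.
nullity = |E| - r(M) = 11 - 6 = 5.
Product = 6 * 5 = 30.

30


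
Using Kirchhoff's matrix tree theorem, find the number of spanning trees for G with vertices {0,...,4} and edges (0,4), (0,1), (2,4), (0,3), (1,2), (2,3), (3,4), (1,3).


By Kirchhoff's matrix tree theorem, the number of spanning trees equals
the determinant of any cofactor of the Laplacian matrix L.
G has 5 vertices and 8 edges.
Computing the (4 x 4) cofactor determinant gives 45.

45


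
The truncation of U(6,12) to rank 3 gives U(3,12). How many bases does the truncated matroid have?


Truncating U(6,12) to rank 3 gives U(3,12).
Bases of U(3,12) are all 3-element subsets of 12 elements.
Number of bases = (12 choose 3) = 220.

220


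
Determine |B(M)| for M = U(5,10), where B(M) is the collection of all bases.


Bases of U(5,10) are all 5-element subsets of the 10-element ground set.
Number of bases = C(10,5).
(10 choose 5) = 252.

252


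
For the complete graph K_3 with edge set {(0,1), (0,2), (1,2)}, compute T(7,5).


T(K_3; x,y) = x^2 + x + y.
T(7,5) = 49 + 7 + 5 = 61.

61


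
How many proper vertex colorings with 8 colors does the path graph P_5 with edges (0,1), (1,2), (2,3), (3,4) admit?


P(P_5, k) = k * (k-1)^(4).
P(8) = 8 * 7^4 = 8 * 2401 = 19208.

19208


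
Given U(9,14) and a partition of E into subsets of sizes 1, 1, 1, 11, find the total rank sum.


r(Ai) = min(|Ai|, 9) for each part.
Sum = min(1,9) + min(1,9) + min(1,9) + min(11,9)
    = 1 + 1 + 1 + 9
    = 12.

12


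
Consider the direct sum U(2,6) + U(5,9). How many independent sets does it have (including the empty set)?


For a direct sum, |I(M1+M2)| = |I(M1)| * |I(M2)|.
|I(U(2,6))| = sum C(6,k) for k=0..2 = 22.
|I(U(5,9))| = sum C(9,k) for k=0..5 = 382.
Total = 22 * 382 = 8404.

8404


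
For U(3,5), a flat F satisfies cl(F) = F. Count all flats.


Flats of U(3,5): every subset of size < 3 is a flat, plus E itself.
Count = C(5,0) + C(5,1) + C(5,2) + 1
     = 1 + 5 + 10 + 1
     = 17.

17


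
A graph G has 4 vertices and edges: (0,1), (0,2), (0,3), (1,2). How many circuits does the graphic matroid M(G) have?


A circuit in a graphic matroid = edge set of a simple cycle.
G has 4 vertices and 4 edges.
Enumerating all minimal edge subsets forming cycles...
Total circuits found: 1.

1


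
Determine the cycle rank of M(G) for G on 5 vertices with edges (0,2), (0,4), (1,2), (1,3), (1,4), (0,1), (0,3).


Cycle rank (nullity) = |E| - r(M) = |E| - (|V| - c).
|E| = 7, |V| = 5, c = 1.
Nullity = 7 - (5 - 1) = 7 - 4 = 3.

3


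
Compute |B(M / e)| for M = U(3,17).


Contracting e from U(3,17) gives U(2,16).
Bases of U(2,16) = C(16,2) = (16 * 15) / (1 * 2) = 120.

120


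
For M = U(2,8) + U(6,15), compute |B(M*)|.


(M1+M2)* = M1* + M2*.
M1* = U(6,8), bases: C(8,6) = 28.
M2* = U(9,15), bases: C(15,9) = 5005.
|B(M*)| = 28 * 5005 = 140140.

140140


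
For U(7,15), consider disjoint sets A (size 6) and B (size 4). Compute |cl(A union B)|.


|A union B| = 6 + 4 = 10 (disjoint).
In U(7,15), cl(S) = S if |S| < 7, else cl(S) = E.
Since 10 >= 7, cl(A union B) = E.
|cl(A union B)| = 15.

15


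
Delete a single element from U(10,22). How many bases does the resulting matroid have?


Deleting e from U(10,22) gives U(10,21) since n > r.
Bases of U(10,21) = C(21,10) = 352716.

352716


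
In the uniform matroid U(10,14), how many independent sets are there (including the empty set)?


Independent sets of U(10,14) are all subsets of size <= 10.
Count = (14 choose 0) + (14 choose 1) + (14 choose 2) + (14 choose 3) + (14 choose 4) + (14 choose 5) + (14 choose 6) + (14 choose 7) + (14 choose 8) + (14 choose 9) + (14 choose 10)
     = 1 + 14 + 91 + 364 + 1001 + 2002 + 3003 + 3432 + 3003 + 2002 + 1001
     = 15914.

15914


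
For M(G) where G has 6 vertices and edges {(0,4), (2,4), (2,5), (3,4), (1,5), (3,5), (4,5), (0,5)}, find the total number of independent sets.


An independent set in a graphic matroid is an acyclic edge subset.
G has 6 vertices and 8 edges.
Enumerate all 2^8 = 256 subsets, checking for acyclicity.
Total independent sets = 162.

162


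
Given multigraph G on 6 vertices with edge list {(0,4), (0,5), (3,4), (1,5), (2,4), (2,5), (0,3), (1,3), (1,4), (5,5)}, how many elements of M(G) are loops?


In a graphic matroid, a loop is a self-loop edge (u,u) with rank 0.
Examining all 10 edges for self-loops...
Self-loops found: (5,5)
Number of loops = 1.

1


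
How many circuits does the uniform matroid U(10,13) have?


In U(10,13), circuits are the (11)-element subsets.
Any set of 11 elements is dependent, and removing any one element gives
an independent set of size 10, so it is a minimal dependent set.
Number of circuits = C(13,11) = 13! / (11! * 2!) = 78.

78


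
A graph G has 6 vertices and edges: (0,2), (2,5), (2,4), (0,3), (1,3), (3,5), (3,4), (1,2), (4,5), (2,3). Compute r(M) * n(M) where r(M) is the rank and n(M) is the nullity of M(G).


r(M) = |V| - c = 6 - 1 = 5.
nullity = |E| - r(M) = 10 - 5 = 5.
Product = 5 * 5 = 25.

25


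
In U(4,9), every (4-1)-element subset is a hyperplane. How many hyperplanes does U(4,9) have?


Hyperplanes of U(4,9) are flats of rank 3.
In a uniform matroid, these are exactly the (3)-element subsets.
Count = C(9,3) = 9! / (3! * 6!) = 84.

84


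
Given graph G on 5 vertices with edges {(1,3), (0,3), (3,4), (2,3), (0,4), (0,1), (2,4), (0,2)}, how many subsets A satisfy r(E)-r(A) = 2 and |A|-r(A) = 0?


R(x,y) = sum over A in 2^E of x^(r(E)-r(A)) * y^(|A|-r(A)).
G has 5 vertices, 8 edges. r(E) = 4.
Enumerate all 2^8 = 256 subsets.
Count subsets with r(E)-r(A)=2 and |A|-r(A)=0: 28.

28


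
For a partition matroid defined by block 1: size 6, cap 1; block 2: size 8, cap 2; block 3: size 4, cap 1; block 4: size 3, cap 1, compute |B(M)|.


A basis picks exactly ci elements from block i.
Number of bases = product of C(|Si|, ci).
= C(6,1) * C(8,2) * C(4,1) * C(3,1)
= 6 * 28 * 4 * 3
= 2016.

2016


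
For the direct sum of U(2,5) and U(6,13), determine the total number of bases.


Bases of a direct sum M1 + M2: |B| = |B(M1)| * |B(M2)|.
|B(U(2,5))| = C(5,2) = 10.
|B(U(6,13))| = C(13,6) = 1716.
Total bases = 10 * 1716 = 17160.

17160


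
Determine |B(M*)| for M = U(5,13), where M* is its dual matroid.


The dual of U(r,n) is U(n-r, n) = U(8,13).
Bases of U(8,13) are all (8)-element subsets.
|B(M*)| = (13 choose 8) = 1287.

1287


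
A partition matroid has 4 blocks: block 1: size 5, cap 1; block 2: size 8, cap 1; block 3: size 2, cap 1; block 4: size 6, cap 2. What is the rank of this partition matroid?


Rank of a partition matroid = sum of min(|Si|, ci) for each block.
= min(5,1) + min(8,1) + min(2,1) + min(6,2)
= 1 + 1 + 1 + 2
= 5.

5


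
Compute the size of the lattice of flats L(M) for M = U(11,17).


Flats of U(11,17): every subset of size < 11 is a flat, plus E itself.
Count = (17 choose 0) + (17 choose 1) + (17 choose 2) + (17 choose 3) + (17 choose 4) + (17 choose 5) + (17 choose 6) + (17 choose 7) + (17 choose 8) + (17 choose 9) + (17 choose 10) + 1
     = 1 + 17 + 136 + 680 + 2380 + 6188 + 12376 + 19448 + 24310 + 24310 + 19448 + 1
     = 109295.

109295


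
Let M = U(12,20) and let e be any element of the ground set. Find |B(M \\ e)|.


Deleting e from U(12,20) gives U(12,19) since n > r.
Bases of U(12,19) = C(19,12) = 50388.

50388


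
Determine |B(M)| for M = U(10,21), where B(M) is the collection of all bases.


Bases of U(10,21) are all 10-element subsets of the 21-element ground set.
Number of bases = C(21,10).
C(21,10) = 21! / (10! * 11!) = 352716.

352716


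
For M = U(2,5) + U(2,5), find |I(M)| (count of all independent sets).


For a direct sum, |I(M1+M2)| = |I(M1)| * |I(M2)|.
|I(U(2,5))| = sum C(5,k) for k=0..2 = 16.
|I(U(2,5))| = sum C(5,k) for k=0..2 = 16.
Total = 16 * 16 = 256.

256


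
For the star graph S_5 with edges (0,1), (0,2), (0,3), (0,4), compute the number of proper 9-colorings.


P(tree, k) = k * (k-1)^(4) for any tree on 5 vertices.
P(9) = 9 * 8^4 = 9 * 4096 = 36864.

36864


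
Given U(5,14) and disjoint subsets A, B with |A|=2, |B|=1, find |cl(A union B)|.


|A union B| = 2 + 1 = 3 (disjoint).
In U(5,14), cl(S) = S if |S| < 5, else cl(S) = E.
Since 3 < 5, cl(A union B) = A union B.
|cl(A union B)| = 3.

3


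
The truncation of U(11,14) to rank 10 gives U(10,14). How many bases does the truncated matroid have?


Truncating U(11,14) to rank 10 gives U(10,14).
Bases of U(10,14) are all 10-element subsets of 14 elements.
Number of bases = C(14,10) = 14! / (10! * 4!) = 1001.

1001


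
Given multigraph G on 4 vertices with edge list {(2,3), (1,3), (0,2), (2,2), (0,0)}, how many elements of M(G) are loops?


In a graphic matroid, a loop is a self-loop edge (u,u) with rank 0.
Examining all 5 edges for self-loops...
Self-loops found: (2,2), (0,0)
Number of loops = 2.

2


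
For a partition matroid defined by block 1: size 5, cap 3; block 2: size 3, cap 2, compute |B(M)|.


A basis picks exactly ci elements from block i.
Number of bases = product of C(|Si|, ci).
= C(5,3) * C(3,2)
= 10 * 3
= 30.

30


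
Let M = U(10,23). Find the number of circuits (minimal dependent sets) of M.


In U(10,23), circuits are the (11)-element subsets.
Any set of 11 elements is dependent, and removing any one element gives
an independent set of size 10, so it is a minimal dependent set.
Number of circuits = C(23,11) = 1352078.

1352078


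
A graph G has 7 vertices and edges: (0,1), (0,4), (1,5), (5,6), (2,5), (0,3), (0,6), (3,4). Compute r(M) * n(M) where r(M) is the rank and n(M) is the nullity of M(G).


r(M) = |V| - c = 7 - 1 = 6.
nullity = |E| - r(M) = 8 - 6 = 2.
Product = 6 * 2 = 12.

12


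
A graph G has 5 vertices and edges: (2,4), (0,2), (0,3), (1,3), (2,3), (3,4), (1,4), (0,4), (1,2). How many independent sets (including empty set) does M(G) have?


An independent set in a graphic matroid is an acyclic edge subset.
G has 5 vertices and 9 edges.
Enumerate all 2^9 = 512 subsets, checking for acyclicity.
Total independent sets = 198.

198


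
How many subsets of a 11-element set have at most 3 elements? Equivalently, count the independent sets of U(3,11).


Independent sets of U(3,11) are all subsets of size <= 3.
Count = (11 choose 0) + (11 choose 1) + (11 choose 2) + (11 choose 3)
     = 1 + 11 + 55 + 165
     = 232.

232


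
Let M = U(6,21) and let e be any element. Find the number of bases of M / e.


Contracting e from U(6,21) gives U(5,20).
Bases of U(5,20) = C(20,5) = 20! / (5! * 15!) = 15504.

15504


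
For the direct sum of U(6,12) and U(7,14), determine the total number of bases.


Bases of a direct sum M1 + M2: |B| = |B(M1)| * |B(M2)|.
|B(U(6,12))| = C(12,6) = 924.
|B(U(7,14))| = C(14,7) = 3432.
Total bases = 924 * 3432 = 3171168.

3171168


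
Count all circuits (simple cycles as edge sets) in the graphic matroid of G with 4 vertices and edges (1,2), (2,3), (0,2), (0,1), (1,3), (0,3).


A circuit in a graphic matroid = edge set of a simple cycle.
G has 4 vertices and 6 edges.
Enumerating all minimal edge subsets forming cycles...
Total circuits found: 7.

7


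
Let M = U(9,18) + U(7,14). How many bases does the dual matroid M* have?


(M1+M2)* = M1* + M2*.
M1* = U(9,18), bases: C(18,9) = 48620.
M2* = U(7,14), bases: C(14,7) = 3432.
|B(M*)| = 48620 * 3432 = 166863840.

166863840


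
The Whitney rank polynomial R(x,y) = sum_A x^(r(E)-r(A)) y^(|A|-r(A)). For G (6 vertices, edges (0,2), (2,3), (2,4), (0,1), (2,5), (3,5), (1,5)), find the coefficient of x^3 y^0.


R(x,y) = sum over A in 2^E of x^(r(E)-r(A)) * y^(|A|-r(A)).
G has 6 vertices, 7 edges. r(E) = 5.
Enumerate all 2^7 = 128 subsets.
Count subsets with r(E)-r(A)=3 and |A|-r(A)=0: 21.

21


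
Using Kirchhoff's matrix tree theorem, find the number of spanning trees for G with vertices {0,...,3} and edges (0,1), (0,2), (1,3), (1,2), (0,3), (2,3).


By Kirchhoff's matrix tree theorem, the number of spanning trees equals
the determinant of any cofactor of the Laplacian matrix L.
G has 4 vertices and 6 edges.
Computing the (3 x 3) cofactor determinant gives 16.

16


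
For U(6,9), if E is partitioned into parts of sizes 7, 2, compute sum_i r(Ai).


r(Ai) = min(|Ai|, 6) for each part.
Sum = min(7,6) + min(2,6)
    = 6 + 2
    = 8.

8


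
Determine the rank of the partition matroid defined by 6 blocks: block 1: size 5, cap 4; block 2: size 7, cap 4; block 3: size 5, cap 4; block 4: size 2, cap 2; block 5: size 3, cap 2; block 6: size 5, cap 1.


Rank of a partition matroid = sum of min(|Si|, ci) for each block.
= min(5,4) + min(7,4) + min(5,4) + min(2,2) + min(3,2) + min(5,1)
= 4 + 4 + 4 + 2 + 2 + 1
= 17.

17


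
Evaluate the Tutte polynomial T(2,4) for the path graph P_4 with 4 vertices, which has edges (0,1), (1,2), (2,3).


A path on 4 vertices is a tree with 3 edges.
T(x,y) = x^(3) for any tree.
T(2,4) = 2^3 = 8.

8


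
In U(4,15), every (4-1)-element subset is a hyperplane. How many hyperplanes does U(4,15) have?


Hyperplanes of U(4,15) are flats of rank 3.
In a uniform matroid, these are exactly the (3)-element subsets.
Count = (15 choose 3) = 455.

455


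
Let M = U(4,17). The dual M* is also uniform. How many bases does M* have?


The dual of U(r,n) is U(n-r, n) = U(13,17).
Bases of U(13,17) are all (13)-element subsets.
|B(M*)| = (17 choose 13) = 2380.

2380


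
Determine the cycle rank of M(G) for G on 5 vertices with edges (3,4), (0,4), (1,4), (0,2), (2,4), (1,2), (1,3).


Cycle rank (nullity) = |E| - r(M) = |E| - (|V| - c).
|E| = 7, |V| = 5, c = 1.
Nullity = 7 - (5 - 1) = 7 - 4 = 3.

3


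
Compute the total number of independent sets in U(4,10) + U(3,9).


For a direct sum, |I(M1+M2)| = |I(M1)| * |I(M2)|.
|I(U(4,10))| = sum C(10,k) for k=0..4 = 386.
|I(U(3,9))| = sum C(9,k) for k=0..3 = 130.
Total = 386 * 130 = 50180.

50180


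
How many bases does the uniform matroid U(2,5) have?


Bases of U(2,5) are all 2-element subsets of the 5-element ground set.
Number of bases = C(5,2).
C(5,2) = (5 * 4) / (1 * 2) = 10.

10


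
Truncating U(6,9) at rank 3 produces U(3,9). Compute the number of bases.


Truncating U(6,9) to rank 3 gives U(3,9).
Bases of U(3,9) are all 3-element subsets of 9 elements.
Number of bases = C(9,3) = (9 * 8 * 7) / (1 * 2 * 3) = 84.

84


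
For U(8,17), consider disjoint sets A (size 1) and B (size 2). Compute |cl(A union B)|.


|A union B| = 1 + 2 = 3 (disjoint).
In U(8,17), cl(S) = S if |S| < 8, else cl(S) = E.
Since 3 < 8, cl(A union B) = A union B.
|cl(A union B)| = 3.

3


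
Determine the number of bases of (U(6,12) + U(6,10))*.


(M1+M2)* = M1* + M2*.
M1* = U(6,12), bases: C(12,6) = 924.
M2* = U(4,10), bases: C(10,4) = 210.
|B(M*)| = 924 * 210 = 194040.

194040


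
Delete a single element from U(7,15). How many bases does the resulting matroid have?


Deleting e from U(7,15) gives U(7,14) since n > r.
Bases of U(7,14) = C(14,7) = 14! / (7! * 7!) = 3432.

3432


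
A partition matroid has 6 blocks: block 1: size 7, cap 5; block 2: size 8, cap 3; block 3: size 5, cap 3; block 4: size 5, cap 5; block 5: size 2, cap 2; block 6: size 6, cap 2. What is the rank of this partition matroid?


Rank of a partition matroid = sum of min(|Si|, ci) for each block.
= min(7,5) + min(8,3) + min(5,3) + min(5,5) + min(2,2) + min(6,2)
= 5 + 3 + 3 + 5 + 2 + 2
= 20.

20


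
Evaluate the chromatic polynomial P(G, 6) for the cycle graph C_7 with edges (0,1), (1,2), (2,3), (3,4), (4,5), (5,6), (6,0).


P(C_7, k) = (k-1)^7 + (-1)^7*(k-1).
P(6) = (5)^7 - 5
= 78125 - 5 = 78120.

78120


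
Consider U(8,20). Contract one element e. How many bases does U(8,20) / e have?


Contracting e from U(8,20) gives U(7,19).
Bases of U(7,19) = C(19,7) = 50388.

50388


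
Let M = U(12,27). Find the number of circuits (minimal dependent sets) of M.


In U(12,27), circuits are the (13)-element subsets.
Any set of 13 elements is dependent, and removing any one element gives
an independent set of size 12, so it is a minimal dependent set.
Number of circuits = C(27,13) = 27! / (13! * 14!) = 20058300.

20058300


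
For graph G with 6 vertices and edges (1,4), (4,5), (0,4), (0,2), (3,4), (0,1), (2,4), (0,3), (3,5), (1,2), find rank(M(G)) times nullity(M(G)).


r(M) = |V| - c = 6 - 1 = 5.
nullity = |E| - r(M) = 10 - 5 = 5.
Product = 5 * 5 = 25.

25


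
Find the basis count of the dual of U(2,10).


The dual of U(r,n) is U(n-r, n) = U(8,10).
Bases of U(8,10) are all (8)-element subsets.
|B(M*)| = C(10,8) = 10! / (8! * 2!) = 45.

45


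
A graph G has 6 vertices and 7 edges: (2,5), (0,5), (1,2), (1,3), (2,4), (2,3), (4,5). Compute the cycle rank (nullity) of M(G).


Cycle rank (nullity) = |E| - r(M) = |E| - (|V| - c).
|E| = 7, |V| = 6, c = 1.
Nullity = 7 - (6 - 1) = 7 - 5 = 2.

2


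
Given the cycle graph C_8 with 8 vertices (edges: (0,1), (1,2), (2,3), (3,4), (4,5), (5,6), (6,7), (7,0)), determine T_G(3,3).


T(C_8; x,y) = x + x^2 + ... + x^(7) + y.
T(3,3) = 3^1 + 3^2 + 3^3 + 3^4 + 3^5 + 3^6 + 3^7 + 3
= 3 + 9 + 27 + 81 + 243 + 729 + 2187 + 3
= 3282.

3282


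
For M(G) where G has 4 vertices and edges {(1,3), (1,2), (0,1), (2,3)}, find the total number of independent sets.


An independent set in a graphic matroid is an acyclic edge subset.
G has 4 vertices and 4 edges.
Enumerate all 2^4 = 16 subsets, checking for acyclicity.
Total independent sets = 14.

14


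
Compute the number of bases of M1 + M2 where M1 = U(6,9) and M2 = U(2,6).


Bases of a direct sum M1 + M2: |B| = |B(M1)| * |B(M2)|.
|B(U(6,9))| = C(9,6) = 84.
|B(U(2,6))| = C(6,2) = 15.
Total bases = 84 * 15 = 1260.

1260


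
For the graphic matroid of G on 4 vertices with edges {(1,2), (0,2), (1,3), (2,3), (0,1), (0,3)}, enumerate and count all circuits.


A circuit in a graphic matroid = edge set of a simple cycle.
G has 4 vertices and 6 edges.
Enumerating all minimal edge subsets forming cycles...
Total circuits found: 7.

7


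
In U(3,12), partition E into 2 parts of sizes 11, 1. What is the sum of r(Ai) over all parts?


r(Ai) = min(|Ai|, 3) for each part.
Sum = min(11,3) + min(1,3)
    = 3 + 1
    = 4.

4


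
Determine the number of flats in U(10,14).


Flats of U(10,14): every subset of size < 10 is a flat, plus E itself.
Count = (14 choose 0) + (14 choose 1) + (14 choose 2) + (14 choose 3) + (14 choose 4) + (14 choose 5) + (14 choose 6) + (14 choose 7) + (14 choose 8) + (14 choose 9) + 1
     = 1 + 14 + 91 + 364 + 1001 + 2002 + 3003 + 3432 + 3003 + 2002 + 1
     = 14914.

14914


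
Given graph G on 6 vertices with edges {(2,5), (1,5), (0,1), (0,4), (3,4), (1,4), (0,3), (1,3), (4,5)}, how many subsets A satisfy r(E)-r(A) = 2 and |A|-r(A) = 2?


R(x,y) = sum over A in 2^E of x^(r(E)-r(A)) * y^(|A|-r(A)).
G has 6 vertices, 9 edges. r(E) = 5.
Enumerate all 2^9 = 512 subsets.
Count subsets with r(E)-r(A)=2 and |A|-r(A)=2: 8.

8


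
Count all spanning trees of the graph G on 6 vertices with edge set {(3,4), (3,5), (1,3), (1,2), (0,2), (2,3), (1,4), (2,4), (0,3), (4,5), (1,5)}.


By Kirchhoff's matrix tree theorem, the number of spanning trees equals
the determinant of any cofactor of the Laplacian matrix L.
G has 6 vertices and 11 edges.
Computing the (5 x 5) cofactor determinant gives 185.

185


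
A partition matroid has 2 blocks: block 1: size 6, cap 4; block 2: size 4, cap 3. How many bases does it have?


A basis picks exactly ci elements from block i.
Number of bases = product of C(|Si|, ci).
= C(6,4) * C(4,3)
= 15 * 4
= 60.

60


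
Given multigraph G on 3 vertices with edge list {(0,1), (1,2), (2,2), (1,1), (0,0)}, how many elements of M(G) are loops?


In a graphic matroid, a loop is a self-loop edge (u,u) with rank 0.
Examining all 5 edges for self-loops...
Self-loops found: (2,2), (1,1), (0,0)
Number of loops = 3.

3


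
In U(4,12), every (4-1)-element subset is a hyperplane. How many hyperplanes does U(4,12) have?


Hyperplanes of U(4,12) are flats of rank 3.
In a uniform matroid, these are exactly the (3)-element subsets.
Count = C(12,3) = (12 * 11 * 10) / (1 * 2 * 3) = 220.

220


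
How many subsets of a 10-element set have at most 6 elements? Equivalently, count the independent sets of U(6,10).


Independent sets of U(6,10) are all subsets of size <= 6.
Count = C(10,0) + C(10,1) + C(10,2) + C(10,3) + C(10,4) + C(10,5) + C(10,6)
     = 1 + 10 + 45 + 120 + 210 + 252 + 210
     = 848.

848


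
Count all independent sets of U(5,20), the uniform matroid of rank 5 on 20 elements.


Independent sets of U(5,20) are all subsets of size <= 5.
Count = (20 choose 0) + (20 choose 1) + (20 choose 2) + (20 choose 3) + (20 choose 4) + (20 choose 5)
     = 1 + 20 + 190 + 1140 + 4845 + 15504
     = 21700.

21700


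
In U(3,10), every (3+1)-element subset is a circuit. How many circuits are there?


In U(3,10), circuits are the (4)-element subsets.
Any set of 4 elements is dependent, and removing any one element gives
an independent set of size 3, so it is a minimal dependent set.
Number of circuits = C(10,4) = (10 * 9 * 8 * 7) / (1 * 2 * 3 * 4) = 210.

210


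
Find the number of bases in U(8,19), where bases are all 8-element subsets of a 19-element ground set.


Bases of U(8,19) are all 8-element subsets of the 19-element ground set.
Number of bases = C(19,8).
C(19,8) = 19! / (8! * 11!) = 75582.

75582


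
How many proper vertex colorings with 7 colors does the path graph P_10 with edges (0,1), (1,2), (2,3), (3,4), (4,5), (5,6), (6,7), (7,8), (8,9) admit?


P(P_10, k) = k * (k-1)^(9).
P(7) = 7 * 6^9 = 7 * 10077696 = 70543872.

70543872


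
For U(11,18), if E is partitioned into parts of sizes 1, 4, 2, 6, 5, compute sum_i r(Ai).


r(Ai) = min(|Ai|, 11) for each part.
Sum = min(1,11) + min(4,11) + min(2,11) + min(6,11) + min(5,11)
    = 1 + 4 + 2 + 6 + 5
    = 18.

18


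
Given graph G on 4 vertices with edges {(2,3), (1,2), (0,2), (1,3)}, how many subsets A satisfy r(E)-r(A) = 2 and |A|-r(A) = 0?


R(x,y) = sum over A in 2^E of x^(r(E)-r(A)) * y^(|A|-r(A)).
G has 4 vertices, 4 edges. r(E) = 3.
Enumerate all 2^4 = 16 subsets.
Count subsets with r(E)-r(A)=2 and |A|-r(A)=0: 4.

4


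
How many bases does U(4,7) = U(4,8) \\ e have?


Deleting e from U(4,8) gives U(4,7) since n > r.
Bases of U(4,7) = C(7,4) = (7 * 6 * 5 * 4) / (1 * 2 * 3 * 4) = 35.

35


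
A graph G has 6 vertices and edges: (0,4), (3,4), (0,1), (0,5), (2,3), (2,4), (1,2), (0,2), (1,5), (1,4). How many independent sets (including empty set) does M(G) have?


An independent set in a graphic matroid is an acyclic edge subset.
G has 6 vertices and 10 edges.
Enumerate all 2^10 = 1024 subsets, checking for acyclicity.
Total independent sets = 431.

431


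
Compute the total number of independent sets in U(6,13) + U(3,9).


For a direct sum, |I(M1+M2)| = |I(M1)| * |I(M2)|.
|I(U(6,13))| = sum C(13,k) for k=0..6 = 4096.
|I(U(3,9))| = sum C(9,k) for k=0..3 = 130.
Total = 4096 * 130 = 532480.

532480


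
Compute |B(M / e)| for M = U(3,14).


Contracting e from U(3,14) gives U(2,13).
Bases of U(2,13) = C(13,2) = 13! / (2! * 11!) = 78.

78


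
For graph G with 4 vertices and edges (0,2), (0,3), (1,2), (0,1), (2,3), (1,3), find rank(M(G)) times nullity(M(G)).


r(M) = |V| - c = 4 - 1 = 3.
nullity = |E| - r(M) = 6 - 3 = 3.
Product = 3 * 3 = 9.

9
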